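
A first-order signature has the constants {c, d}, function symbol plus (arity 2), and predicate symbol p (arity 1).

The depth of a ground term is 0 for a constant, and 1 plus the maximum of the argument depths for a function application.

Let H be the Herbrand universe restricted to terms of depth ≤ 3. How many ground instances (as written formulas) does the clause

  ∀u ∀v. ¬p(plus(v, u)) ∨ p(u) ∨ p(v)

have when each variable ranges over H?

2090916

Ground terms of depth ≤ 3:
  Count level by level. With function symbols plus/2, the terms of depth ≤ k are the 2 constants together with each function applied to depth-≤(k−1) tuples, so N_k = 2 + N_{k-1}^2.
  N_0 = 2
  N_1 = 2 + 2^2 = 6
  N_2 = 2 + 6^2 = 38
  N_3 = 2 + 38^2 = 1446
So there are 1446 ground terms available for substitution.
The body mentions every one of the 2 quantified variables; since ground terms form a free algebra, no two substitutions collapse to the same formula.
Number of ground instances = 1446^2 = 2090916.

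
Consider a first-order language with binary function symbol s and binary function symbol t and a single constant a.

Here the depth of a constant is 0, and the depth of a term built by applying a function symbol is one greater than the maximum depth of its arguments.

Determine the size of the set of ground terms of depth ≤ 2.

19

Write N_k for the number of ground terms of depth ≤ k. A term of depth ≤ k is either a constant or a function symbol applied to arguments of depth ≤ k−1, so N_k = 1 + N_{k-1}^2 + N_{k-1}^2.
N_0 = 1
N_1 = 1 + 1^2 + 1^2 = 3
N_2 = 1 + 3^2 + 3^2 = 19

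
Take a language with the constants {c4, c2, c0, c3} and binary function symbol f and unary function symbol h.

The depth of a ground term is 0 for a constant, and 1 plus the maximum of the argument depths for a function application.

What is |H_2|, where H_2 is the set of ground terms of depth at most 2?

Write N_k for the number of ground terms of depth ≤ k. A term of depth ≤ k is either a constant or a function symbol applied to arguments of depth ≤ k−1, so N_k = 4 + N_{k-1}^2 + N_{k-1}.
N_0 = 4
N_1 = 4 + 4^2 + 4 = 24
N_2 = 4 + 24^2 + 24 = 604

604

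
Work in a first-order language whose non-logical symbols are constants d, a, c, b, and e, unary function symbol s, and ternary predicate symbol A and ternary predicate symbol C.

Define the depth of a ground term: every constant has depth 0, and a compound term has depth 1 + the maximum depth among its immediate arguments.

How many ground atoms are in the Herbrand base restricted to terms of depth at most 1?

2000

First count ground terms of depth ≤ 1.
Write N_k for the number of ground terms of depth ≤ k. A term of depth ≤ k is either a constant or a function symbol applied to arguments of depth ≤ k−1, so N_k = 5 + N_{k-1}.
N_0 = 5
N_1 = 5 + 5 = 10
So |H| = 10.
Ground atoms are formed by filling each argument slot of a predicate with a term from H, so an r-ary predicate gives |H|^r atoms:
  A: 10^3 = 1000;  C: 10^3 = 1000
Total ground atoms: 1000 + 1000 = 2000.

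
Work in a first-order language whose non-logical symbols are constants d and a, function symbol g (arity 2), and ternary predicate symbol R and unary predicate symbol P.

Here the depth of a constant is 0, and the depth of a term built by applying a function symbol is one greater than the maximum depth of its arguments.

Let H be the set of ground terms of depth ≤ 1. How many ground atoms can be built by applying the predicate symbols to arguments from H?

First count ground terms of depth ≤ 1.
Write N_k for the number of ground terms of depth ≤ k. A term of depth ≤ k is either a constant or a function symbol applied to arguments of depth ≤ k−1, so N_k = 2 + N_{k-1}^2.
N_0 = 2
N_1 = 2 + 2^2 = 6
So |H| = 6.
A ground atom is a predicate applied to a tuple of terms from H, so the count is the sum over predicates of |H|^arity:
  R: 6^3 = 216;  P: 6
Total ground atoms: 216 + 6 = 222.

222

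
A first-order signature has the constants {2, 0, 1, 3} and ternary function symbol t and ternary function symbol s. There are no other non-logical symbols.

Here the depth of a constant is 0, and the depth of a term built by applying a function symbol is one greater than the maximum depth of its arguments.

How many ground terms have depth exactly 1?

128

Count level by level. With function symbols t/3, s/3, the terms of depth ≤ k are the 4 constants together with each function applied to depth-≤(k−1) tuples, so N_k = 4 + N_{k-1}^3 + N_{k-1}^3.
N_0 = 4
N_1 = 4 + 4^3 + 4^3 = 132
Terms of depth exactly 1: N_1 − N_0 = 132 − 4 = 128.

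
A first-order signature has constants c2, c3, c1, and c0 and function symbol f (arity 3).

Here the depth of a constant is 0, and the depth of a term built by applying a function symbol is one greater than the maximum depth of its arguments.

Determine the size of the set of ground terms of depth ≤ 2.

Write N_k for the number of ground terms of depth ≤ k. A term of depth ≤ k is either a constant or a function symbol applied to arguments of depth ≤ k−1, so N_k = 4 + N_{k-1}^3.
N_0 = 4
N_1 = 4 + 4^3 = 68
N_2 = 4 + 68^3 = 314436

314436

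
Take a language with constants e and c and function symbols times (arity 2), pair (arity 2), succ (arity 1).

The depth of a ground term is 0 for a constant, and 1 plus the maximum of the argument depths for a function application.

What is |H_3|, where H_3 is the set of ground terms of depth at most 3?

Count level by level. With function symbols times/2, pair/2, succ/1, the terms of depth ≤ k are the 2 constants together with each function applied to depth-≤(k−1) tuples, so N_k = 2 + N_{k-1}^2 + N_{k-1}^2 + N_{k-1}.
N_0 = 2
N_1 = 2 + 2^2 + 2^2 + 2 = 12
N_2 = 2 + 12^2 + 12^2 + 12 = 302
N_3 = 2 + 302^2 + 302^2 + 302 = 182712

182712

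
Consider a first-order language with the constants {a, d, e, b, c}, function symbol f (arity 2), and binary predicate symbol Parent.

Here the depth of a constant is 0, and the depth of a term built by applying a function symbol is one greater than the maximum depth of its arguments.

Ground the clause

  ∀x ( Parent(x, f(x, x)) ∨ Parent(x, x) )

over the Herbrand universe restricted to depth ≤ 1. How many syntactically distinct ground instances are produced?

30

Ground terms of depth ≤ 1:
  If N_k denotes the number of depth-≤k ground terms, the 5 constants give N_0 = 5, and each function symbol of arity r contributes N_{k-1}^r new terms at level k: N_k = 5 + N_{k-1}^2.
  N_0 = 5
  N_1 = 5 + 5^2 = 30
So there are 30 ground terms available for substitution.
The variable x ranges independently over the available ground terms, and distinct assignments produce distinct instances.
Number of ground instances = 30.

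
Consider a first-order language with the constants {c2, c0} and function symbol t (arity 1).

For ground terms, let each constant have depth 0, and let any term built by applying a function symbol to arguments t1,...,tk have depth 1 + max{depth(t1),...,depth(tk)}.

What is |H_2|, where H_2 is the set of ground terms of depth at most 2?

6

Let N_k count ground terms of depth at most k. Each non-constant term of depth ≤ k is some function symbol applied to depth-≤(k−1) arguments, giving N_k = 2 + N_{k-1}.
N_0 = 2
N_1 = 2 + 2 = 4
N_2 = 2 + 4 = 6
Explicitly: c2, c0, t(c2), t(c0), t(t(c2)), t(t(c0)).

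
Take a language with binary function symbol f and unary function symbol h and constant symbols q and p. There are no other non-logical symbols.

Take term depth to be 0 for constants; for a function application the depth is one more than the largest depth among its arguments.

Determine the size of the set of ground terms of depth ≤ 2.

74

If N_k denotes the number of depth-≤k ground terms, the 2 constants give N_0 = 2, and each function symbol of arity r contributes N_{k-1}^r new terms at level k: N_k = 2 + N_{k-1}^2 + N_{k-1}.
N_0 = 2
N_1 = 2 + 2^2 + 2 = 8
N_2 = 2 + 8^2 + 8 = 74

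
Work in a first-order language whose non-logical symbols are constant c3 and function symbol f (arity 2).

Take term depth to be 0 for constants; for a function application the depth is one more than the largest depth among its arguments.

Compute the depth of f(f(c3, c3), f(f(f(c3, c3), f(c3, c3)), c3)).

4

depth(f(c3, c3)) = 1 + max(0, 0) = 1
depth(f(f(c3, c3), f(c3, c3))) = 1 + max(1, 1) = 2
depth(f(f(f(c3, c3), f(c3, c3)), c3)) = 1 + max(2, 0) = 3
depth(f(f(c3, c3), f(f(f(c3, c3), f(c3, c3)), c3))) = 1 + max(1, 3) = 4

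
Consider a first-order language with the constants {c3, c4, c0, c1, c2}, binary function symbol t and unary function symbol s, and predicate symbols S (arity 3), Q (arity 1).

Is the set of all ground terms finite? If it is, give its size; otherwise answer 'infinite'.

infinite

The signature has at least one function symbol (t, arity 2) and at least one constant (c3).
Iterating t gives infinitely many distinct ground terms: c3, t(c3, c3), t(t(c3, c3), t(c3, c3)), ...
So the Herbrand universe is infinite.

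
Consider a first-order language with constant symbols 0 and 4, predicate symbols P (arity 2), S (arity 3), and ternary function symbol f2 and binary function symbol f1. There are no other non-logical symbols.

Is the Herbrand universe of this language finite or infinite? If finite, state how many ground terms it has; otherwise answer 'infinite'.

infinite

The signature has at least one function symbol (f2, arity 3) and at least one constant (0).
Iterating f2 gives infinitely many distinct ground terms: 0, f2(0, 0, 0), f2(f2(0, 0, 0), f2(0, 0, 0), f2(0, 0, 0)), ...
So the Herbrand universe is infinite.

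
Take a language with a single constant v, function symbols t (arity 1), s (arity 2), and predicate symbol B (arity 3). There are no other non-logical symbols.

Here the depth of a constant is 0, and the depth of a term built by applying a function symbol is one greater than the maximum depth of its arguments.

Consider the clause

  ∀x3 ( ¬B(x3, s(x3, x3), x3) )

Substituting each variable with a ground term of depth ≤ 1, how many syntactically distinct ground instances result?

Ground terms of depth ≤ 1:
  Let N_k count ground terms of depth at most k. Each non-constant term of depth ≤ k is some function symbol applied to depth-≤(k−1) arguments, giving N_k = 1 + N_{k-1} + N_{k-1}^2.
  N_0 = 1
  N_1 = 1 + 1 + 1^2 = 3
So there are 3 ground terms available for substitution.
There is 1 variable to instantiate (x3),  occurring in at least one literal, so different choices give different ground instances.
Number of ground instances = 3.

3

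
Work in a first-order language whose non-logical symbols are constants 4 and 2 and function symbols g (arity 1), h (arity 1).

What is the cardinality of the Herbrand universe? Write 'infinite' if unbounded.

The signature has at least one function symbol (g, arity 1) and at least one constant (4).
Iterating g gives infinitely many distinct ground terms: 4, g(4), g(g(4)), ...
So the Herbrand universe is infinite.

infinite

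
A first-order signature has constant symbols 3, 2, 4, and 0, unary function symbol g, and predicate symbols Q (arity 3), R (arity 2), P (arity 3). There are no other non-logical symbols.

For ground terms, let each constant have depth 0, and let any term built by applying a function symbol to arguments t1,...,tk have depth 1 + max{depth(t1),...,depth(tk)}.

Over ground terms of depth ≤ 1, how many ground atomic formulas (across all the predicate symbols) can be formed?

First count ground terms of depth ≤ 1.
Write N_k for the number of ground terms of depth ≤ k. A term of depth ≤ k is either a constant or a function symbol applied to arguments of depth ≤ k−1, so N_k = 4 + N_{k-1}.
N_0 = 4
N_1 = 4 + 4 = 8
So |H| = 8.
For each predicate symbol, the number of ground atoms is |H| raised to its arity; summing:
  Q: 8^3 = 512;  R: 8^2 = 64;  P: 8^3 = 512
Total ground atoms: 512 + 64 + 512 = 1088.

1088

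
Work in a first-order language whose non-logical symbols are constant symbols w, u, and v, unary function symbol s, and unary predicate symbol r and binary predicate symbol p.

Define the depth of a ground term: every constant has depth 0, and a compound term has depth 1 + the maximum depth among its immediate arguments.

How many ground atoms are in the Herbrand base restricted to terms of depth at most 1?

42

First count ground terms of depth ≤ 1.
Count level by level. With function symbols s/1, the terms of depth ≤ k are the 3 constants together with each function applied to depth-≤(k−1) tuples, so N_k = 3 + N_{k-1}.
N_0 = 3
N_1 = 3 + 3 = 6
So |H| = 6.
A ground atom is a predicate applied to a tuple of terms from H, so the count is the sum over predicates of |H|^arity:
  r: 6;  p: 6^2 = 36
Total ground atoms: 6 + 36 = 42.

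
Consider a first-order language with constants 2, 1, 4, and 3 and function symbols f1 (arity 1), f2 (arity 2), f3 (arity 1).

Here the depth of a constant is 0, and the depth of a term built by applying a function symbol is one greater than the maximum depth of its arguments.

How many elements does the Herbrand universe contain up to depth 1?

Let N_k = |{terms of depth ≤ k}|. Then N_0 = 4 and N_k = 4 + N_{k-1} + N_{k-1}^2 + N_{k-1} for k ≥ 1 (one summand per function symbol, arity giving the exponent).
N_0 = 4
N_1 = 4 + 4 + 4^2 + 4 = 28

28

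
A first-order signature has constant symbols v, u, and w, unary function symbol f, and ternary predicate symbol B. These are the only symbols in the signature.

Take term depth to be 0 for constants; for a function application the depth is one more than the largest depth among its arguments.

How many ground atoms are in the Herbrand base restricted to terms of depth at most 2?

First count ground terms of depth ≤ 2.
Count level by level. With function symbols f/1, the terms of depth ≤ k are the 3 constants together with each function applied to depth-≤(k−1) tuples, so N_k = 3 + N_{k-1}.
N_0 = 3
N_1 = 3 + 3 = 6
N_2 = 3 + 6 = 9
So |H| = 9.
Each predicate of arity r yields |H|^r ground atoms (one per choice of an r-tuple from H):
  B: 9^3 = 729
Total ground atoms: 729.

729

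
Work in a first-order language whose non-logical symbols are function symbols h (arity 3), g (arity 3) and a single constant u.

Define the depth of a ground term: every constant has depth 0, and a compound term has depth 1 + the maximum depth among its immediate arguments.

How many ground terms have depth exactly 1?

Let N_k count ground terms of depth at most k. Each non-constant term of depth ≤ k is some function symbol applied to depth-≤(k−1) arguments, giving N_k = 1 + N_{k-1}^3 + N_{k-1}^3.
N_0 = 1
N_1 = 1 + 1^3 + 1^3 = 3
Terms of depth exactly 1: N_1 − N_0 = 3 − 1 = 2.

2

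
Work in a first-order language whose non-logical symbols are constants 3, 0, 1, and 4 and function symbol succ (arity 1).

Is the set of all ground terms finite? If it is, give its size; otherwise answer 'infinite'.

The signature has at least one function symbol (succ, arity 1) and at least one constant (3).
Iterating succ gives infinitely many distinct ground terms: 3, succ(3), succ(succ(3)), ...
So the Herbrand universe is infinite.

infinite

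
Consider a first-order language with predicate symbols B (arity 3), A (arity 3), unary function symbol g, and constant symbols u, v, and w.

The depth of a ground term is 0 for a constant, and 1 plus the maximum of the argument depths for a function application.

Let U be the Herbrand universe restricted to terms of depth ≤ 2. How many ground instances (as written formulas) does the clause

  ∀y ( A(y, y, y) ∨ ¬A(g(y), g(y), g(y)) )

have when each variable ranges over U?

Ground terms of depth ≤ 2:
  Count level by level. With function symbols g/1, the terms of depth ≤ k are the 3 constants together with each function applied to depth-≤(k−1) tuples, so N_k = 3 + N_{k-1}.
  N_0 = 3
  N_1 = 3 + 3 = 6
  N_2 = 3 + 6 = 9
  Explicitly: u, v, w, g(u), g(v), g(w), g(g(u)), g(g(v)), g(g(w)).
So there are 9 ground terms available for substitution.
The body mentions the single quantified variable y; since ground terms form a free algebra, no two substitutions collapse to the same formula.
Number of ground instances = 9.

9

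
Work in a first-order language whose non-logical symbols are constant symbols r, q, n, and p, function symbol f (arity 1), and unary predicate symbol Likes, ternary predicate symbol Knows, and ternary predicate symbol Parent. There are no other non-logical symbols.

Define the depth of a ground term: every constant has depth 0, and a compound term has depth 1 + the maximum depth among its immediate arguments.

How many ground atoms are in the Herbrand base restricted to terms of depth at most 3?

First count ground terms of depth ≤ 3.
Let N_k count ground terms of depth at most k. Each non-constant term of depth ≤ k is some function symbol applied to depth-≤(k−1) arguments, giving N_k = 4 + N_{k-1}.
N_0 = 4
N_1 = 4 + 4 = 8
N_2 = 4 + 8 = 12
N_3 = 4 + 12 = 16
So |H| = 16.
A ground atom is a predicate applied to a tuple of terms from H, so the count is the sum over predicates of |H|^arity:
  Likes: 16;  Knows: 16^3 = 4096;  Parent: 16^3 = 4096
Total ground atoms: 16 + 4096 + 4096 = 8208.

8208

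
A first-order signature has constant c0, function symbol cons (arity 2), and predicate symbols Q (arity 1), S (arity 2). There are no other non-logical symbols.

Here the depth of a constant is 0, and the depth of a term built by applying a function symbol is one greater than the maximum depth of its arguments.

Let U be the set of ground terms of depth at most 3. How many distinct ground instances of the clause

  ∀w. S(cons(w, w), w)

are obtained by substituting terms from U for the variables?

26

Ground terms of depth ≤ 3:
  Let N_k count ground terms of depth at most k. Each non-constant term of depth ≤ k is some function symbol applied to depth-≤(k−1) arguments, giving N_k = 1 + N_{k-1}^2.
  N_0 = 1
  N_1 = 1 + 1^2 = 2
  N_2 = 1 + 2^2 = 5
  N_3 = 1 + 5^2 = 26
So there are 26 ground terms available for substitution.
There is 1 variable to instantiate (w),  occurring in at least one literal, so different choices give different ground instances.
Number of ground instances = 26.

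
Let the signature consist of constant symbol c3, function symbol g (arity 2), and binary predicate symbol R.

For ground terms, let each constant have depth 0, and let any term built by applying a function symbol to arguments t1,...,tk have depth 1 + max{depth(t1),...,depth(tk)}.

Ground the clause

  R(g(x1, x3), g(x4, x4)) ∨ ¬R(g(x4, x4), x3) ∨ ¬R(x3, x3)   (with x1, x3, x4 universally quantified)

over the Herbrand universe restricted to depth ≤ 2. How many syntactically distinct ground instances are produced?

Ground terms of depth ≤ 2:
  Count level by level. With function symbols g/2, the terms of depth ≤ k are the 1 constant together with each function applied to depth-≤(k−1) tuples, so N_k = 1 + N_{k-1}^2.
  N_0 = 1
  N_1 = 1 + 1^2 = 2
  N_2 = 1 + 2^2 = 5
So there are 5 ground terms available for substitution.
The body mentions every one of the 3 quantified variables; since ground terms form a free algebra, no two substitutions collapse to the same formula.
Number of ground instances = 5^3 = 125.

125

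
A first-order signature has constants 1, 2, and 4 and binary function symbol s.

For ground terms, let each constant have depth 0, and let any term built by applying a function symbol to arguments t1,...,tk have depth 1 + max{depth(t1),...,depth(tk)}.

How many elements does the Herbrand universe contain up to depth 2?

Let N_k count ground terms of depth at most k. Each non-constant term of depth ≤ k is some function symbol applied to depth-≤(k−1) arguments, giving N_k = 3 + N_{k-1}^2.
N_0 = 3
N_1 = 3 + 3^2 = 12
N_2 = 3 + 12^2 = 147

147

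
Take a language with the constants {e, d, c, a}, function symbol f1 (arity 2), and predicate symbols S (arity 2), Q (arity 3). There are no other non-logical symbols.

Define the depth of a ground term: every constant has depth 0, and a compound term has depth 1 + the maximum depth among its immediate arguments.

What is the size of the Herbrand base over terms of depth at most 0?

First count ground terms of depth ≤ 0.
Let N_k = |{terms of depth ≤ k}|. Then N_0 = 4 and N_k = 4 + N_{k-1}^2 for k ≥ 1 (one summand per function symbol, arity giving the exponent).
N_0 = 4
Explicitly: e, d, c, a.
So |H| = 4.
Ground atoms are formed by filling each argument slot of a predicate with a term from H, so an r-ary predicate gives |H|^r atoms:
  S: 4^2 = 16;  Q: 4^3 = 64
Total ground atoms: 16 + 64 = 80.

80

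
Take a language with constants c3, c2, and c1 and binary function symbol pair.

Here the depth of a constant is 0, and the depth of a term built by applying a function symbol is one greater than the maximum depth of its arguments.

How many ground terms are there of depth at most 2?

147

Write N_k for the number of ground terms of depth ≤ k. A term of depth ≤ k is either a constant or a function symbol applied to arguments of depth ≤ k−1, so N_k = 3 + N_{k-1}^2.
N_0 = 3
N_1 = 3 + 3^2 = 12
N_2 = 3 + 12^2 = 147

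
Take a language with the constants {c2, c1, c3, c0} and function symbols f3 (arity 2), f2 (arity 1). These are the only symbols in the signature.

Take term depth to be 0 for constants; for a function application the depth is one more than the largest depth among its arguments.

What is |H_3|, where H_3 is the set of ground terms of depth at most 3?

Let N_k count ground terms of depth at most k. Each non-constant term of depth ≤ k is some function symbol applied to depth-≤(k−1) arguments, giving N_k = 4 + N_{k-1}^2 + N_{k-1}.
N_0 = 4
N_1 = 4 + 4^2 + 4 = 24
N_2 = 4 + 24^2 + 24 = 604
N_3 = 4 + 604^2 + 604 = 365424

365424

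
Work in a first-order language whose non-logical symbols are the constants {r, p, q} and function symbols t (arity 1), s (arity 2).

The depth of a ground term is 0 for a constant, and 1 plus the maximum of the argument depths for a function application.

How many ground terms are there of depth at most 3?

If N_k denotes the number of depth-≤k ground terms, the 3 constants give N_0 = 3, and each function symbol of arity r contributes N_{k-1}^r new terms at level k: N_k = 3 + N_{k-1} + N_{k-1}^2.
N_0 = 3
N_1 = 3 + 3 + 3^2 = 15
N_2 = 3 + 15 + 15^2 = 243
N_3 = 3 + 243 + 243^2 = 59295

59295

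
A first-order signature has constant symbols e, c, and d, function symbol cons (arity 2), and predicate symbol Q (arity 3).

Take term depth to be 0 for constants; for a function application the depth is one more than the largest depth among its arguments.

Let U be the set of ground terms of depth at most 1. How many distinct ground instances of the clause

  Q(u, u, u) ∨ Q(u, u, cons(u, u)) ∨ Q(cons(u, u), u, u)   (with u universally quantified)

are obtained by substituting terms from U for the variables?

Ground terms of depth ≤ 1:
  Let N_k count ground terms of depth at most k. Each non-constant term of depth ≤ k is some function symbol applied to depth-≤(k−1) arguments, giving N_k = 3 + N_{k-1}^2.
  N_0 = 3
  N_1 = 3 + 3^2 = 12
  Explicitly: e, c, d, cons(e, e), cons(e, c), cons(e, d), cons(c, e), cons(c, c), cons(c, d), cons(d, e), cons(d, c), cons(d, d).
So there are 12 ground terms available for substitution.
The body mentions the single quantified variable u; since ground terms form a free algebra, no two substitutions collapse to the same formula.
Number of ground instances = 12.

12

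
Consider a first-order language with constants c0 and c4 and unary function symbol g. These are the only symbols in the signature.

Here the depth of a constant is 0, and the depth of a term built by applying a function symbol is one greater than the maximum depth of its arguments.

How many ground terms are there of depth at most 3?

8

Let N_k = |{terms of depth ≤ k}|. Then N_0 = 2 and N_k = 2 + N_{k-1} for k ≥ 1 (one summand per function symbol, arity giving the exponent).
N_0 = 2
N_1 = 2 + 2 = 4
N_2 = 2 + 4 = 6
N_3 = 2 + 6 = 8
Explicitly: c0, c4, g(c0), g(c4), g(g(c0)), g(g(c4)), g(g(g(c0))), g(g(g(c4))).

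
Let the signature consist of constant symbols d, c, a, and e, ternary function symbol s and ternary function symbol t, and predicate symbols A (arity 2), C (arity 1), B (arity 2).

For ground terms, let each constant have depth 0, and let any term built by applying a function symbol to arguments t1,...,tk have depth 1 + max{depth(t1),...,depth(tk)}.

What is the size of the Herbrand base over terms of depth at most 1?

First count ground terms of depth ≤ 1.
Write N_k for the number of ground terms of depth ≤ k. A term of depth ≤ k is either a constant or a function symbol applied to arguments of depth ≤ k−1, so N_k = 4 + N_{k-1}^3 + N_{k-1}^3.
N_0 = 4
N_1 = 4 + 4^3 + 4^3 = 132
So |H| = 132.
Each predicate of arity r yields |H|^r ground atoms (one per choice of an r-tuple from H):
  A: 132^2 = 17424;  C: 132;  B: 132^2 = 17424
Total ground atoms: 17424 + 132 + 17424 = 34980.

34980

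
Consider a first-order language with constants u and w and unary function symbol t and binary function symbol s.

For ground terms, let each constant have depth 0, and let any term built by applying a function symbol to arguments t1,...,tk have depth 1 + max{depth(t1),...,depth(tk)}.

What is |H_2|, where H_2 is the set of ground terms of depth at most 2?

Write N_k for the number of ground terms of depth ≤ k. A term of depth ≤ k is either a constant or a function symbol applied to arguments of depth ≤ k−1, so N_k = 2 + N_{k-1} + N_{k-1}^2.
N_0 = 2
N_1 = 2 + 2 + 2^2 = 8
N_2 = 2 + 8 + 8^2 = 74

74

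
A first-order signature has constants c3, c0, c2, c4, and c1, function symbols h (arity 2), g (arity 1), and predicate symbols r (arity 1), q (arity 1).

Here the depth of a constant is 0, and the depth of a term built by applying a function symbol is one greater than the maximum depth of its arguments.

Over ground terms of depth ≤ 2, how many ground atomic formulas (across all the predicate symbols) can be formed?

2530

First count ground terms of depth ≤ 2.
Write N_k for the number of ground terms of depth ≤ k. A term of depth ≤ k is either a constant or a function symbol applied to arguments of depth ≤ k−1, so N_k = 5 + N_{k-1}^2 + N_{k-1}.
N_0 = 5
N_1 = 5 + 5^2 + 5 = 35
N_2 = 5 + 35^2 + 35 = 1265
So |H| = 1265.
Ground atoms are formed by filling each argument slot of a predicate with a term from H, so an r-ary predicate gives |H|^r atoms:
  r: 1265;  q: 1265
Total ground atoms: 1265 + 1265 = 2530.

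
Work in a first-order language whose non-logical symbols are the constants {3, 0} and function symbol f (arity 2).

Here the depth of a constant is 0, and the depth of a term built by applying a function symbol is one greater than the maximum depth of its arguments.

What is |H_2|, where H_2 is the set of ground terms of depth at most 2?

38

Let N_k count ground terms of depth at most k. Each non-constant term of depth ≤ k is some function symbol applied to depth-≤(k−1) arguments, giving N_k = 2 + N_{k-1}^2.
N_0 = 2
N_1 = 2 + 2^2 = 6
N_2 = 2 + 6^2 = 38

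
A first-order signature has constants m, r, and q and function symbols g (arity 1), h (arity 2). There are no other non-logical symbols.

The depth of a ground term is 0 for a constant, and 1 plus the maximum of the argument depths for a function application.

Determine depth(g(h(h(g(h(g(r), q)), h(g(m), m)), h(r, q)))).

6

depth(g(r)) = 1 + depth(r) = 1 + 0 = 1
depth(h(g(r), q)) = 1 + max(1, 0) = 2
depth(g(h(g(r), q))) = 1 + depth(h(g(r), q)) = 1 + 2 = 3
depth(g(m)) = 1 + depth(m) = 1 + 0 = 1
depth(h(g(m), m)) = 1 + max(1, 0) = 2
depth(h(g(h(g(r), q)), h(g(m), m))) = 1 + max(3, 2) = 4
depth(h(r, q)) = 1 + max(0, 0) = 1
depth(h(h(g(h(g(r), q)), h(g(m), m)), h(r, q))) = 1 + max(4, 1) = 5
depth(g(h(h(g(h(g(r), q)), h(g(m), m)), h(r, q)))) = 1 + depth(h(h(g(h(g(r), q)), h(g(m), m)), h(r, q))) = 1 + 5 = 6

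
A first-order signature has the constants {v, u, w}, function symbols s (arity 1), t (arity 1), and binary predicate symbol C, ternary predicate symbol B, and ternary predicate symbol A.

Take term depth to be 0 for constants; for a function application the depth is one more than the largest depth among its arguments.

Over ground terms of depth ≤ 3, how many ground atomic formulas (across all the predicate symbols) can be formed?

184275

First count ground terms of depth ≤ 3.
Let N_k count ground terms of depth at most k. Each non-constant term of depth ≤ k is some function symbol applied to depth-≤(k−1) arguments, giving N_k = 3 + N_{k-1} + N_{k-1}.
N_0 = 3
N_1 = 3 + 3 + 3 = 9
N_2 = 3 + 9 + 9 = 21
N_3 = 3 + 21 + 21 = 45
So |H| = 45.
For each predicate symbol, the number of ground atoms is |H| raised to its arity; summing:
  C: 45^2 = 2025;  B: 45^3 = 91125;  A: 45^3 = 91125
Total ground atoms: 2025 + 91125 + 91125 = 184275.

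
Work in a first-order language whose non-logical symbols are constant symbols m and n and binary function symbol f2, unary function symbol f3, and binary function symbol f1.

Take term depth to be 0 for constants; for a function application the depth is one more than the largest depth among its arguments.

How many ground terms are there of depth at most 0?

2

Let N_k count ground terms of depth at most k. Each non-constant term of depth ≤ k is some function symbol applied to depth-≤(k−1) arguments, giving N_k = 2 + N_{k-1}^2 + N_{k-1} + N_{k-1}^2.
N_0 = 2
Explicitly: m, n.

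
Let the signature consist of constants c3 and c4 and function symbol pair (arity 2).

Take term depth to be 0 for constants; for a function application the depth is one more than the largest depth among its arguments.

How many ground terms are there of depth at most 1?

Write N_k for the number of ground terms of depth ≤ k. A term of depth ≤ k is either a constant or a function symbol applied to arguments of depth ≤ k−1, so N_k = 2 + N_{k-1}^2.
N_0 = 2
N_1 = 2 + 2^2 = 6
Explicitly: c3, c4, pair(c3, c3), pair(c3, c4), pair(c4, c3), pair(c4, c4).

6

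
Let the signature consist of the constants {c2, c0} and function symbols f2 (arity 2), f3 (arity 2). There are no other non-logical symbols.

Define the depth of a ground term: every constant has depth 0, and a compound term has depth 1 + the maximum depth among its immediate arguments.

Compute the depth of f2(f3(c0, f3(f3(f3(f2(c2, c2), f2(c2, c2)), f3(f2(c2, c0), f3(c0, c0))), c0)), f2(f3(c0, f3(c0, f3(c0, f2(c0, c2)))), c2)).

depth(f2(c2, c2)) = 1 + max(0, 0) = 1
depth(f3(f2(c2, c2), f2(c2, c2))) = 1 + max(1, 1) = 2
depth(f2(c2, c0)) = 1 + max(0, 0) = 1
depth(f3(c0, c0)) = 1 + max(0, 0) = 1
depth(f3(f2(c2, c0), f3(c0, c0))) = 1 + max(1, 1) = 2
depth(f3(f3(f2(c2, c2), f2(c2, c2)), f3(f2(c2, c0), f3(c0, c0)))) = 1 + max(2, 2) = 3
depth(f3(f3(f3(f2(c2, c2), f2(c2, c2)), f3(f2(c2, c0), f3(c0, c0))), c0)) = 1 + max(3, 0) = 4
depth(f3(c0, f3(f3(f3(f2(c2, c2), f2(c2, c2)), f3(f2(c2, c0), f3(c0, c0))), c0))) = 1 + max(0, 4) = 5
depth(f2(c0, c2)) = 1 + max(0, 0) = 1
depth(f3(c0, f2(c0, c2))) = 1 + max(0, 1) = 2
depth(f3(c0, f3(c0, f2(c0, c2)))) = 1 + max(0, 2) = 3
depth(f3(c0, f3(c0, f3(c0, f2(c0, c2))))) = 1 + max(0, 3) = 4
depth(f2(f3(c0, f3(c0, f3(c0, f2(c0, c2)))), c2)) = 1 + max(4, 0) = 5
depth(f2(f3(c0, f3(f3(f3(f2(c2, c2), f2(c2, c2)), f3(f2(c2, c0), f3(c0, c0))), c0)), f2(f3(c0, f3(c0, f3(c0, f2(c0, c2)))), c2))) = 1 + max(5, 5) = 6

6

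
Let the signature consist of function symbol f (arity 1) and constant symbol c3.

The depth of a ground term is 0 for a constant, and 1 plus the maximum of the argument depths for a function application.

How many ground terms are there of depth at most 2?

3

Let N_k = |{terms of depth ≤ k}|. Then N_0 = 1 and N_k = 1 + N_{k-1} for k ≥ 1 (one summand per function symbol, arity giving the exponent).
N_0 = 1
N_1 = 1 + 1 = 2
N_2 = 1 + 2 = 3
Explicitly: c3, f(c3), f(f(c3)).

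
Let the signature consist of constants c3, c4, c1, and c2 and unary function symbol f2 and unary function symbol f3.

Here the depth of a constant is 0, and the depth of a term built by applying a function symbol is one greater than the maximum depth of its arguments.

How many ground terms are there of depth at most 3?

60

Let N_k count ground terms of depth at most k. Each non-constant term of depth ≤ k is some function symbol applied to depth-≤(k−1) arguments, giving N_k = 4 + N_{k-1} + N_{k-1}.
N_0 = 4
N_1 = 4 + 4 + 4 = 12
N_2 = 4 + 12 + 12 = 28
N_3 = 4 + 28 + 28 = 60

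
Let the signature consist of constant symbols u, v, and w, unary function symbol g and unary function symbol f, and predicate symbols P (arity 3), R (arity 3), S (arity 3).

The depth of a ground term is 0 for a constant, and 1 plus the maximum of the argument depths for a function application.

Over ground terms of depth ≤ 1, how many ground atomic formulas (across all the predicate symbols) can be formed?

2187

First count ground terms of depth ≤ 1.
If N_k denotes the number of depth-≤k ground terms, the 3 constants give N_0 = 3, and each function symbol of arity r contributes N_{k-1}^r new terms at level k: N_k = 3 + N_{k-1} + N_{k-1}.
N_0 = 3
N_1 = 3 + 3 + 3 = 9
Explicitly: u, v, w, g(u), g(v), g(w), f(u), f(v), f(w).
So |H| = 9.
Ground atoms are formed by filling each argument slot of a predicate with a term from H, so an r-ary predicate gives |H|^r atoms:
  P: 9^3 = 729;  R: 9^3 = 729;  S: 9^3 = 729
Total ground atoms: 729 + 729 + 729 = 2187.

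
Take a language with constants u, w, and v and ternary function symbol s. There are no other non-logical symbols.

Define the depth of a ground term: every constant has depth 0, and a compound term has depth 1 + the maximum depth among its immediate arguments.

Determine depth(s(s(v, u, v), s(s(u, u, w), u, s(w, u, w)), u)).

3

depth(s(v, u, v)) = 1 + max(0, 0, 0) = 1
depth(s(u, u, w)) = 1 + max(0, 0, 0) = 1
depth(s(w, u, w)) = 1 + max(0, 0, 0) = 1
depth(s(s(u, u, w), u, s(w, u, w))) = 1 + max(1, 0, 1) = 2
depth(s(s(v, u, v), s(s(u, u, w), u, s(w, u, w)), u)) = 1 + max(1, 2, 0) = 3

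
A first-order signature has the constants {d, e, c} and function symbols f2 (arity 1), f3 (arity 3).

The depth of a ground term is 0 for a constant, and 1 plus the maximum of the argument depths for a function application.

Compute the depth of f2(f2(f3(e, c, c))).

depth(f3(e, c, c)) = 1 + max(0, 0, 0) = 1
depth(f2(f3(e, c, c))) = 1 + depth(f3(e, c, c)) = 1 + 1 = 2
depth(f2(f2(f3(e, c, c)))) = 1 + depth(f2(f3(e, c, c))) = 1 + 2 = 3

3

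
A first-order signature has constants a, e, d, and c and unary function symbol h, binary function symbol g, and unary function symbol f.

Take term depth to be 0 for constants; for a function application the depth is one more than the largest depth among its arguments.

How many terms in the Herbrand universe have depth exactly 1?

Let N_k = |{terms of depth ≤ k}|. Then N_0 = 4 and N_k = 4 + N_{k-1} + N_{k-1}^2 + N_{k-1} for k ≥ 1 (one summand per function symbol, arity giving the exponent).
N_0 = 4
N_1 = 4 + 4 + 4^2 + 4 = 28
Terms of depth exactly 1: N_1 − N_0 = 28 − 4 = 24.

24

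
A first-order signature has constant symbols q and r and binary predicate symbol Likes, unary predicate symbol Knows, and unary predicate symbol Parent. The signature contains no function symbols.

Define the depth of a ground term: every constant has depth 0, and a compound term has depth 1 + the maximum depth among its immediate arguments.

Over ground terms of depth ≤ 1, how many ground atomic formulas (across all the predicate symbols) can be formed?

8

First count ground terms of depth ≤ 1.
With no function symbols every ground term is a constant, so there are exactly 2 ground terms at every depth bound.
N_0 = 2
N_1 = 2
Explicitly: q, r.
So |H| = 2.
Ground atoms are formed by filling each argument slot of a predicate with a term from H, so an r-ary predicate gives |H|^r atoms:
  Likes: 2^2 = 4;  Knows: 2;  Parent: 2
Total ground atoms: 4 + 2 + 2 = 8.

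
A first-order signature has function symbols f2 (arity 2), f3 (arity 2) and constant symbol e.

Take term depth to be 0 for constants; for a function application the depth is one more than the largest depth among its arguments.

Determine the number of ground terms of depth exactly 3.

If N_k denotes the number of depth-≤k ground terms, the 1 constant gives N_0 = 1, and each function symbol of arity r contributes N_{k-1}^r new terms at level k: N_k = 1 + N_{k-1}^2 + N_{k-1}^2.
N_0 = 1
N_1 = 1 + 1^2 + 1^2 = 3
N_2 = 1 + 3^2 + 3^2 = 19
N_3 = 1 + 19^2 + 19^2 = 723
Terms of depth exactly 3: N_3 − N_2 = 723 − 19 = 704.

704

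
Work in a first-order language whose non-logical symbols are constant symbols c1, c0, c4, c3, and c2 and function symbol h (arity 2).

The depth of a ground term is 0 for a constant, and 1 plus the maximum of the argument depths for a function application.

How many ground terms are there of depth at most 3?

819030

Let N_k = |{terms of depth ≤ k}|. Then N_0 = 5 and N_k = 5 + N_{k-1}^2 for k ≥ 1 (one summand per function symbol, arity giving the exponent).
N_0 = 5
N_1 = 5 + 5^2 = 30
N_2 = 5 + 30^2 = 905
N_3 = 5 + 905^2 = 819030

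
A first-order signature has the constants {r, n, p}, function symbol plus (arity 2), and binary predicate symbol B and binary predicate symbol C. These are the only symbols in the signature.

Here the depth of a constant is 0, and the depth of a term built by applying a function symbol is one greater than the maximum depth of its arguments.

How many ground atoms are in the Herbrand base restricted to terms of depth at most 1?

First count ground terms of depth ≤ 1.
Write N_k for the number of ground terms of depth ≤ k. A term of depth ≤ k is either a constant or a function symbol applied to arguments of depth ≤ k−1, so N_k = 3 + N_{k-1}^2.
N_0 = 3
N_1 = 3 + 3^2 = 12
Explicitly: r, n, p, plus(r, r), plus(r, n), plus(r, p), plus(n, r), plus(n, n), plus(n, p), plus(p, r), plus(p, n), plus(p, p).
So |H| = 12.
Each predicate of arity r yields |H|^r ground atoms (one per choice of an r-tuple from H):
  B: 12^2 = 144;  C: 12^2 = 144
Total ground atoms: 144 + 144 = 288.

288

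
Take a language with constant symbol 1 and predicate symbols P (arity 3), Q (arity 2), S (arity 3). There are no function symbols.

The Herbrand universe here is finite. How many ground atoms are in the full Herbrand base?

3

With no function symbols, the Herbrand universe is just the 1 constant.
Ground atoms per predicate: P: 1^3 = 1, Q: 1^2 = 1, S: 1^3 = 1.
Herbrand base size = 1 + 1 + 1 = 3.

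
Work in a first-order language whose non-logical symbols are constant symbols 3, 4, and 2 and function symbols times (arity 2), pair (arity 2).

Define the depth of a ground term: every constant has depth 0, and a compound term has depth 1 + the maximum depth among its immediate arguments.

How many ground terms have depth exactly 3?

Let N_k = |{terms of depth ≤ k}|. Then N_0 = 3 and N_k = 3 + N_{k-1}^2 + N_{k-1}^2 for k ≥ 1 (one summand per function symbol, arity giving the exponent).
N_0 = 3
N_1 = 3 + 3^2 + 3^2 = 21
N_2 = 3 + 21^2 + 21^2 = 885
N_3 = 3 + 885^2 + 885^2 = 1566453
Terms of depth exactly 3: N_3 − N_2 = 1566453 − 885 = 1565568.

1565568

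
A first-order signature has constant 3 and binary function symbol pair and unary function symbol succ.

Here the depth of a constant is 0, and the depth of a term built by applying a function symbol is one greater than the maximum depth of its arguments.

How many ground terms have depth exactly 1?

2

Count level by level. With function symbols pair/2, succ/1, the terms of depth ≤ k are the 1 constant together with each function applied to depth-≤(k−1) tuples, so N_k = 1 + N_{k-1}^2 + N_{k-1}.
N_0 = 1
N_1 = 1 + 1^2 + 1 = 3
Terms of depth exactly 1: N_1 − N_0 = 3 − 1 = 2.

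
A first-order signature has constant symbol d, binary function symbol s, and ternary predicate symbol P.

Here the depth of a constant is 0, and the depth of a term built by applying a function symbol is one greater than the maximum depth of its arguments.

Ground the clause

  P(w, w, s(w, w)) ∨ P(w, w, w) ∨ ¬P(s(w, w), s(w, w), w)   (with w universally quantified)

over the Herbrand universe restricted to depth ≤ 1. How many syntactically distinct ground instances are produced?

Ground terms of depth ≤ 1:
  Count level by level. With function symbols s/2, the terms of depth ≤ k are the 1 constant together with each function applied to depth-≤(k−1) tuples, so N_k = 1 + N_{k-1}^2.
  N_0 = 1
  N_1 = 1 + 1^2 = 2
  Explicitly: d, s(d, d).
So there are 2 ground terms available for substitution.
There is 1 variable to instantiate (w),  occurring in at least one literal, so different choices give different ground instances.
Number of ground instances = 2.

2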